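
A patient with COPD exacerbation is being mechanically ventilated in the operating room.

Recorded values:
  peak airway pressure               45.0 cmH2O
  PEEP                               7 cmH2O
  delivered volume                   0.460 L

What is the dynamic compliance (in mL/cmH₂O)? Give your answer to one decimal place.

12.1

Dynamic compliance = Vt / (PIP − PEEP) = 460 / (45.0 − 7) = 460 / 38.0 = 12.105 mL/cmH2O.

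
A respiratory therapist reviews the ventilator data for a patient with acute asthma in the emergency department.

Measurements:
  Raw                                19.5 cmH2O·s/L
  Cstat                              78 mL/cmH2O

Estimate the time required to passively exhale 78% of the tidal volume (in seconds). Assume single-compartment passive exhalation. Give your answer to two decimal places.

τ = R × C = 19.5 × 78 mL/cmH2O = 19.5 × 0.078 L/cmH2O = 1.521 s.
Exhaled fraction f = 1 − e^(−t/τ) → t = −τ·ln(1 − f) = −1.521·ln(0.22) = 2.303 s.

2.30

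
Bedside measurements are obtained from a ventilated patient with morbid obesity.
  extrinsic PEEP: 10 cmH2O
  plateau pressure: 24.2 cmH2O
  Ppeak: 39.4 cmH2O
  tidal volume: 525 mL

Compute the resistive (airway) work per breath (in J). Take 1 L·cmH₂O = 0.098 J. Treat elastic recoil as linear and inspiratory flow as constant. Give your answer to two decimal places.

With constant inspiratory flow the resistive pressure is constant at PIP − Pplat = 39.4 − 24.2 = 15.2 cmH2O, so resistive work = 15.2 × 0.525 = 7.98 L·cmH2O.
× 0.098 J/(L·cmH2O) → 0.782 J.

0.78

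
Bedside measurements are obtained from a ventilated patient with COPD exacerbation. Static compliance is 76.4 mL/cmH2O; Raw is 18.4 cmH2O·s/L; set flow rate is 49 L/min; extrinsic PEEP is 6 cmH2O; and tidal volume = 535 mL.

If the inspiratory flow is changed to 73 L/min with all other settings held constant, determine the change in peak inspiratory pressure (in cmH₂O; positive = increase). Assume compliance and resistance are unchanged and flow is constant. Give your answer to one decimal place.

7.4

Flow: 49 L/min ÷ 60 = 0.8167 L/s.
New flow: 73 L/min ÷ 60 = 1.2167 L/s.
PIP = Vt/C + R·V̇ + PEEP (constant-flow equation of motion).
Only the resistive term changes: ΔPIP = R × ΔV̇ = 18.4 × (1.2167 − 0.8167) = 18.4 × 0.4 = 7.36 cmH2O.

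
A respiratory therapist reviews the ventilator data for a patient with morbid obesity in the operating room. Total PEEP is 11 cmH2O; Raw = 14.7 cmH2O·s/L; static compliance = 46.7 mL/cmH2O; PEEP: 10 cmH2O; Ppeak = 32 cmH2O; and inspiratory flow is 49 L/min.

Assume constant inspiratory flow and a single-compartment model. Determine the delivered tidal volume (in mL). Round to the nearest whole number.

420

Flow: 49 L/min ÷ 60 = 0.8167 L/s.
Total PEEP = 11 cmH2O (set 10 + intrinsic 1); this is the baseline alveolar pressure.
Equation of motion (constant flow): PIP = Vt/C + R·V̇ + PEEP.
Vt/C = PIP − R·V̇ − PEEP = 32 − 12.005 − 11 = 8.995 cmH2O.
Vt = C × 8.995 = 46.7 × 8.995 = 420.07 mL.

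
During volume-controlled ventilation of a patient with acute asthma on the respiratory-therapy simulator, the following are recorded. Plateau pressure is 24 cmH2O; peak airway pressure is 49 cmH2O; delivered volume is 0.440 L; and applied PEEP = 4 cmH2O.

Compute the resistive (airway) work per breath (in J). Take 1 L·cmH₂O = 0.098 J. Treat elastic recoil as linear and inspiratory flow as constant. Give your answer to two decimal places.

1.08

With constant inspiratory flow the resistive pressure is constant at PIP − Pplat = 49 − 24 = 25.0 cmH2O, so resistive work = 25.0 × 0.440 = 11.0 L·cmH2O.
× 0.098 J/(L·cmH2O) → 1.078 J.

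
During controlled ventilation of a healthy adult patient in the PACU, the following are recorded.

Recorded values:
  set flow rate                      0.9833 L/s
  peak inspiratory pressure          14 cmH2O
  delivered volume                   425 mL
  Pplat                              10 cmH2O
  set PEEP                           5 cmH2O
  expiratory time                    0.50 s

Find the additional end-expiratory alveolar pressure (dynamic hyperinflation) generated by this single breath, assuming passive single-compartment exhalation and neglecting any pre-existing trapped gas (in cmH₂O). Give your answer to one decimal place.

R = (PIP − Pplat)/V̇ = (14 − 10) / 0.9833 = 4.0/0.9833 = 4.068 cmH2O·s/L.
C = Vt/(Pplat − PEEP) = 425.0 / (10 − 5) = 425.0/5.0 = 85.0 mL/cmH2O.
τ = R × C = 4.068 × 0.085 L/cmH2O = 0.3458 s.
Fraction remaining = e^(−Te/τ) = e^(−0.50/0.3458) = 0.2355; trapped volume = 425.0 × 0.2355 = 100.09 mL.
Additional alveolar pressure from trapping ≈ V_trapped / C = 100.09 / 85.0 = 1.178 cmH2O.

1.2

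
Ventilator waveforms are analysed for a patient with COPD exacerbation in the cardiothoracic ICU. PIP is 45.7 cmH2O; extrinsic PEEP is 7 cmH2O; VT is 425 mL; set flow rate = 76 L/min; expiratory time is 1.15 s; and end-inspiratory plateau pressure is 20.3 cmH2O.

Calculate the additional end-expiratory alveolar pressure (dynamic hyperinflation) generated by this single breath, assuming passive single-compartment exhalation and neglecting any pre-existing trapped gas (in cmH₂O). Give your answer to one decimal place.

Flow: 76 L/min ÷ 60 = 1.2667 L/s.
R = (PIP − Pplat)/V̇ = (45.7 − 20.3) / 1.2667 = 25.4/1.2667 = 20.052 cmH2O·s/L.
C = Vt/(Pplat − PEEP) = 425.0 / (20.3 − 7) = 425.0/13.3 = 31.955 mL/cmH2O.
τ = R × C = 20.052 × 0.03196 L/cmH2O = 0.6409 s.
Fraction remaining = e^(−Te/τ) = e^(−1.15/0.6409) = 0.1662; trapped volume = 425.0 × 0.1662 = 70.635 mL.
Additional alveolar pressure from trapping ≈ V_trapped / C = 70.635 / 31.955 = 2.21 cmH2O.

2.2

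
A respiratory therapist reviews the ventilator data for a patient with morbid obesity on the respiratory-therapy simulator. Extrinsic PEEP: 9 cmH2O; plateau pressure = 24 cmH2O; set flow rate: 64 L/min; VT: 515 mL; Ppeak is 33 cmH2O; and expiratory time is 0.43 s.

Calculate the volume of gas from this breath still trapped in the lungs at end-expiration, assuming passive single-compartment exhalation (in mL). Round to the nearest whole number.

117

Flow: 64 L/min ÷ 60 = 1.0667 L/s.
R = (PIP − Pplat)/V̇ = (33 − 24) / 1.0667 = 9.0/1.0667 = 8.437 cmH2O·s/L.
C = Vt/(Pplat − PEEP) = 515.0 / (24 − 9) = 515.0/15.0 = 34.333 mL/cmH2O.
τ = R × C = 8.437 × 0.03433 L/cmH2O = 0.2896 s.
Fraction remaining = e^(−Te/τ) = e^(−0.43/0.2896) = 0.2265.
Trapped volume = 515.0 × 0.2265 = 116.65 mL.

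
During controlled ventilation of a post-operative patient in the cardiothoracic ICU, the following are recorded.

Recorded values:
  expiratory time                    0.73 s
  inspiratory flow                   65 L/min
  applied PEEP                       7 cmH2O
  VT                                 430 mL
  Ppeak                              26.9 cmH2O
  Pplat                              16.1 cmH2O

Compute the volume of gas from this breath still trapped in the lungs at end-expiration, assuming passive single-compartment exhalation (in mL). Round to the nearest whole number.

Flow: 65 L/min ÷ 60 = 1.0833 L/s.
R = (PIP − Pplat)/V̇ = (26.9 − 16.1) / 1.0833 = 10.8/1.0833 = 9.97 cmH2O·s/L.
C = Vt/(Pplat − PEEP) = 430.0 / (16.1 − 7) = 430.0/9.1 = 47.253 mL/cmH2O.
τ = R × C = 9.97 × 0.04725 L/cmH2O = 0.4711 s.
Fraction remaining = e^(−Te/τ) = e^(−0.73/0.4711) = 0.2123.
Trapped volume = 430.0 × 0.2123 = 91.289 mL.

91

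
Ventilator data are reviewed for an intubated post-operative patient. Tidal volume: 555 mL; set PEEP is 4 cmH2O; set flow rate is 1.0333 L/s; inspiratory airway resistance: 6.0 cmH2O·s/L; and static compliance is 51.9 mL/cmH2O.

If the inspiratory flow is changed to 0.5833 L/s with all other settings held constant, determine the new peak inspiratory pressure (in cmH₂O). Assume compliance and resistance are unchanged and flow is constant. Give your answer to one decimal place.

18.2

PIP = Vt/C + R·V̇ + PEEP (constant-flow equation of motion).
Only the resistive term changes: ΔPIP = R × ΔV̇ = 6.0 × (0.5833 − 1.0333) = 6.0 × -0.45 = -2.7 cmH2O.
Original PIP = 555/51.9 + 6.0×1.0333 + 4 = 20.893 cmH2O; new PIP = 20.893 + (-2.7) = 18.193 cmH2O.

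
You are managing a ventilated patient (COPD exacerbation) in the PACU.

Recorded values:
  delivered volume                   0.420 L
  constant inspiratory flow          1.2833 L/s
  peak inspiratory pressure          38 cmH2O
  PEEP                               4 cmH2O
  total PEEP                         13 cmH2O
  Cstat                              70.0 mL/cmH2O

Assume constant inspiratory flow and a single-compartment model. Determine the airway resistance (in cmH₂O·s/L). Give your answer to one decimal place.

Total PEEP = 13 cmH2O (set 4 + intrinsic 9); this is the baseline alveolar pressure.
Equation of motion (constant flow): PIP = Vt/C + R·V̇ + PEEP.
R·V̇ = PIP − Vt/C − PEEP = 38 − 420/70.0 − 13 = 38 − 6.0 − 13 = 19.0 cmH2O.
R = 19.0 / 1.2833 = 14.806 cmH2O·s/L.

14.8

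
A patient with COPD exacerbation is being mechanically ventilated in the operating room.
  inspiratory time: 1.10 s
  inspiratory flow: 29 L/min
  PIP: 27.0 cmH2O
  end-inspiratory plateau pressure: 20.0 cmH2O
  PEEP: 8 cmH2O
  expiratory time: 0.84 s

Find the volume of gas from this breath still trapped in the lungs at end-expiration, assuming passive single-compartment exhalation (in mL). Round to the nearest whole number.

Flow: 29 L/min ÷ 60 = 0.4833 L/s.
Vt = flow × Ti = 0.4833 L/s × 1.10 s × 1000 mL/L = 531.63 mL.
R = (PIP − Pplat)/V̇ = (27.0 − 20.0) / 0.4833 = 7.0/0.4833 = 14.484 cmH2O·s/L.
C = Vt/(Pplat − PEEP) = 531.63 / (20.0 − 8) = 531.63/12.0 = 44.303 mL/cmH2O.
τ = R × C = 14.484 × 0.0443 L/cmH2O = 0.6416 s.
Fraction remaining = e^(−Te/τ) = e^(−0.84/0.6416) = 0.27.
Trapped volume = 531.63 × 0.27 = 143.54 mL.

144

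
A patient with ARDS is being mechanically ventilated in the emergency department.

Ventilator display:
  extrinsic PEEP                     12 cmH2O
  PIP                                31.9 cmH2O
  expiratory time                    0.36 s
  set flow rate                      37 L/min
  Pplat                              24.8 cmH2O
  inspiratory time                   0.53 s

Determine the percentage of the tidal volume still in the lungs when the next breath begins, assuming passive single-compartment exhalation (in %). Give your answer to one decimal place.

29.4

Flow: 37 L/min ÷ 60 = 0.6167 L/s.
Vt = flow × Ti = 0.6167 L/s × 0.53 s × 1000 mL/L = 326.85 mL.
R = (PIP − Pplat)/V̇ = (31.9 − 24.8) / 0.6167 = 7.1/0.6167 = 11.513 cmH2O·s/L.
C = Vt/(Pplat − PEEP) = 326.85 / (24.8 − 12) = 326.85/12.8 = 25.535 mL/cmH2O.
τ = R × C = 11.513 × 0.02554 L/cmH2O = 0.294 s.
Fraction remaining at end-expiration = e^(−Te/τ) = e^(−0.36/0.294) = 0.2939 → 29.39%.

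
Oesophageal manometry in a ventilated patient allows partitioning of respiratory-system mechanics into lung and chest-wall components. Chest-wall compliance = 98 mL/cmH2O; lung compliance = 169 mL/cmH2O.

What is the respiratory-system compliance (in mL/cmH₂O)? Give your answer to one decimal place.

Lung and chest wall are elastances in series: 1/Crs = 1/CL + 1/Ccw.
1/Crs = 1/169 + 1/98 = 0.01612.
Crs = 62.035 mL/cmH2O.

62.0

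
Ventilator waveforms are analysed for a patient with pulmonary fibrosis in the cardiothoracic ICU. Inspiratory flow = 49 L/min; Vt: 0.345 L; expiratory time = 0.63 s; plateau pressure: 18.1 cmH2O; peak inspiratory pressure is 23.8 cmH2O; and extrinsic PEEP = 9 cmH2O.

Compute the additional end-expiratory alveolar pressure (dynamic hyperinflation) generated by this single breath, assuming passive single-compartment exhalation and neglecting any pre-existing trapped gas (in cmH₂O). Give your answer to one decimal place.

Flow: 49 L/min ÷ 60 = 0.8167 L/s.
R = (PIP − Pplat)/V̇ = (23.8 − 18.1) / 0.8167 = 5.7/0.8167 = 6.979 cmH2O·s/L.
C = Vt/(Pplat − PEEP) = 345.0 / (18.1 − 9) = 345.0/9.1 = 37.912 mL/cmH2O.
τ = R × C = 6.979 × 0.03791 L/cmH2O = 0.2646 s.
Fraction remaining = e^(−Te/τ) = e^(−0.63/0.2646) = 0.09246; trapped volume = 345.0 × 0.09246 = 31.899 mL.
Additional alveolar pressure from trapping ≈ V_trapped / C = 31.899 / 37.912 = 0.8414 cmH2O.

0.8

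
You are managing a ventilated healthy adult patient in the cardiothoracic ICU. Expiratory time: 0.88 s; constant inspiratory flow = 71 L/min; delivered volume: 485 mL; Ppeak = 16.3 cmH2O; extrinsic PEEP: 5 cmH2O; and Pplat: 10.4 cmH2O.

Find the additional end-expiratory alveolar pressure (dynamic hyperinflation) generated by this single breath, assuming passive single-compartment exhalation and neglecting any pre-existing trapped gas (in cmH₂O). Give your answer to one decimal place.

Flow: 71 L/min ÷ 60 = 1.1833 L/s.
R = (PIP − Pplat)/V̇ = (16.3 − 10.4) / 1.1833 = 5.9/1.1833 = 4.986 cmH2O·s/L.
C = Vt/(Pplat − PEEP) = 485.0 / (10.4 − 5) = 485.0/5.4 = 89.815 mL/cmH2O.
τ = R × C = 4.986 × 0.08982 L/cmH2O = 0.4478 s.
Fraction remaining = e^(−Te/τ) = e^(−0.88/0.4478) = 0.1401; trapped volume = 485.0 × 0.1401 = 67.949 mL.
Additional alveolar pressure from trapping ≈ V_trapped / C = 67.949 / 89.815 = 0.7565 cmH2O.

0.8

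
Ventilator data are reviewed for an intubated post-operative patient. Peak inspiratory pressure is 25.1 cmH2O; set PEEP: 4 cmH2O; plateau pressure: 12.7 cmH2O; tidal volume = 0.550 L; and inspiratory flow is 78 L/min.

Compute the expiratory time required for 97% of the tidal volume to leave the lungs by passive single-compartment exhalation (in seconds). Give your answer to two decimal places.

2.11

Flow: 78 L/min ÷ 60 = 1.3 L/s.
R = (PIP − Pplat)/V̇ = (25.1 − 12.7) / 1.3 = 12.4/1.3 = 9.538 cmH2O·s/L.
C = Vt/(Pplat − PEEP) = 550.0 / (12.7 − 4) = 550.0/8.7 = 63.218 mL/cmH2O.
τ = R × C = 9.538 × 0.06322 L/cmH2O = 0.603 s.
t = −τ·ln(1 − 0.97) = −0.603·ln(0.03) = 2.114 s.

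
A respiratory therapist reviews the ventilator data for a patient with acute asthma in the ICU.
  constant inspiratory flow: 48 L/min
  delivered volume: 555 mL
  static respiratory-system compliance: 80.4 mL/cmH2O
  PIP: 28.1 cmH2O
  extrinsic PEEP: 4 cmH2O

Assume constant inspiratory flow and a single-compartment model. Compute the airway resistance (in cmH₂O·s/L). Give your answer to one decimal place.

21.5

Flow: 48 L/min ÷ 60 = 0.8 L/s.
Equation of motion (constant flow): PIP = Vt/C + R·V̇ + PEEP.
R·V̇ = PIP − Vt/C − PEEP = 28.1 − 555/80.4 − 4 = 28.1 − 6.903 − 4 = 17.197 cmH2O.
R = 17.197 / 0.8 = 21.496 cmH2O·s/L.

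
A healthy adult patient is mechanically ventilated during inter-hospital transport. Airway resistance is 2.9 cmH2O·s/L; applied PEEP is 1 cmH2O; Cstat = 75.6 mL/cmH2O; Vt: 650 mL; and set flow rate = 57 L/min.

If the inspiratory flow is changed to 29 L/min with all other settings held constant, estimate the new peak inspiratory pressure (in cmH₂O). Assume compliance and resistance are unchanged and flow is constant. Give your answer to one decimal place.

11.0

Flow: 57 L/min ÷ 60 = 0.95 L/s.
New flow: 29 L/min ÷ 60 = 0.4833 L/s.
PIP = Vt/C + R·V̇ + PEEP (constant-flow equation of motion).
Only the resistive term changes: ΔPIP = R × ΔV̇ = 2.9 × (0.4833 − 0.95) = 2.9 × -0.4667 = -1.353 cmH2O.
Original PIP = 650/75.6 + 2.9×0.95 + 1 = 12.353 cmH2O; new PIP = 12.353 + (-1.353) = 11.0 cmH2O.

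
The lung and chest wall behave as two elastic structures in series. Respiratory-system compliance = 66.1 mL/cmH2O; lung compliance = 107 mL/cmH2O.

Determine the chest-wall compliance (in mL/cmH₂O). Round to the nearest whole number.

173

1/Ccw = 1/Crs − 1/CL.
1/Ccw = 1/66.1 − 1/107 = 0.005783.
Ccw = 172.92 mL/cmH2O.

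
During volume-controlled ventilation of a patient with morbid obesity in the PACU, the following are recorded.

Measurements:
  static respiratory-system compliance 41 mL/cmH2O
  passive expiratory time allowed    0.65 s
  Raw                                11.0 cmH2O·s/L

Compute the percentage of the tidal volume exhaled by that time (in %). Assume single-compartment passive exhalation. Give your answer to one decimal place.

τ = R × C = 11.0 × 41 mL/cmH2O = 11.0 × 0.041 L/cmH2O = 0.451 s.
Passive exhalation: V(t)/V₀ = e^(−t/τ) = e^(−0.65/0.451) = 0.2366.
Fraction exhaled = 1 − 0.2366 = 0.7634 → 76.34%.

76.3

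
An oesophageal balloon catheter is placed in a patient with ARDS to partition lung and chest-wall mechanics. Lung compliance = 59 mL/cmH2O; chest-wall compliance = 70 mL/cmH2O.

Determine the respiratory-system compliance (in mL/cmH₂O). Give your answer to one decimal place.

Lung and chest wall are elastances in series: 1/Crs = 1/CL + 1/Ccw.
1/Crs = 1/59 + 1/70 = 0.03123.
Crs = 32.02 mL/cmH2O.

32.0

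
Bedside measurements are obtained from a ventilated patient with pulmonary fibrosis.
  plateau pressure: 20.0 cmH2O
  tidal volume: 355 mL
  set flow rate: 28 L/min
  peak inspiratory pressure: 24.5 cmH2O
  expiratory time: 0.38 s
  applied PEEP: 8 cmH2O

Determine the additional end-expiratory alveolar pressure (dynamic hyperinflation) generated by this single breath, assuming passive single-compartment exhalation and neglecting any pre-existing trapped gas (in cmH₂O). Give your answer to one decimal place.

3.2

Flow: 28 L/min ÷ 60 = 0.4667 L/s.
R = (PIP − Pplat)/V̇ = (24.5 − 20.0) / 0.4667 = 4.5/0.4667 = 9.642 cmH2O·s/L.
C = Vt/(Pplat − PEEP) = 355.0 / (20.0 − 8) = 355.0/12.0 = 29.583 mL/cmH2O.
τ = R × C = 9.642 × 0.02958 L/cmH2O = 0.2852 s.
Fraction remaining = e^(−Te/τ) = e^(−0.38/0.2852) = 0.2638; trapped volume = 355.0 × 0.2638 = 93.649 mL.
Additional alveolar pressure from trapping ≈ V_trapped / C = 93.649 / 29.583 = 3.166 cmH2O.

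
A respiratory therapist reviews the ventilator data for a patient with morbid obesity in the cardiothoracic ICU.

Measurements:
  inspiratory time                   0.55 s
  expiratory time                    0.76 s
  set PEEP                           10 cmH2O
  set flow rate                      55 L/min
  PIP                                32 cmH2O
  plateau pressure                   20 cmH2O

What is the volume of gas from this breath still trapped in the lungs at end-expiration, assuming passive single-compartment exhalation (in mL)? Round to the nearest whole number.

Flow: 55 L/min ÷ 60 = 0.9167 L/s.
Vt = flow × Ti = 0.9167 L/s × 0.55 s × 1000 mL/L = 504.19 mL.
R = (PIP − Pplat)/V̇ = (32 − 20) / 0.9167 = 12.0/0.9167 = 13.09 cmH2O·s/L.
C = Vt/(Pplat − PEEP) = 504.19 / (20 − 10) = 504.19/10.0 = 50.419 mL/cmH2O.
τ = R × C = 13.09 × 0.05042 L/cmH2O = 0.66 s.
Fraction remaining = e^(−Te/τ) = e^(−0.76/0.66) = 0.3162.
Trapped volume = 504.19 × 0.3162 = 159.42 mL.

159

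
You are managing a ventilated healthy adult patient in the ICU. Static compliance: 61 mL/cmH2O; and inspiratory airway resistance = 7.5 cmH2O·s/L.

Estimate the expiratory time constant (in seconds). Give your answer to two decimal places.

τ = R × C = 7.5 × 61 mL/cmH2O = 7.5 × 0.061 L/cmH2O = 0.4575 s.

0.46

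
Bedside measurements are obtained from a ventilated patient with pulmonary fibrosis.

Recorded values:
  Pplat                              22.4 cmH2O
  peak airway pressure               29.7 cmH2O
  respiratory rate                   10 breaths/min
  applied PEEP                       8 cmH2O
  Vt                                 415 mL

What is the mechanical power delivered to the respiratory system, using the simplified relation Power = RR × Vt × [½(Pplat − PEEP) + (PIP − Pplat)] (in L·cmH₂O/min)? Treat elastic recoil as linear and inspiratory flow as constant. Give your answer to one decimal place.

Per-breath work = Vt × [½(Pplat−PEEP) + (PIP−Pplat)] = 0.415 × [0.5×14.4 + 7.3] = 0.415 × 14.5 = 6.018 L·cmH2O.
Power = 10 × 6.018 = 60.18 L·cmH2O/min.

60.2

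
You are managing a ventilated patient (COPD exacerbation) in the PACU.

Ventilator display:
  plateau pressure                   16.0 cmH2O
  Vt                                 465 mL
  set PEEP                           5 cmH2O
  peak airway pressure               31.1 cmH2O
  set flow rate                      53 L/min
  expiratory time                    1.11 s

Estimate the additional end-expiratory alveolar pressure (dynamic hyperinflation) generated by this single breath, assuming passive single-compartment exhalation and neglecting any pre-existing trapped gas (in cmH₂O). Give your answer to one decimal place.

2.4

Flow: 53 L/min ÷ 60 = 0.8833 L/s.
R = (PIP − Pplat)/V̇ = (31.1 − 16.0) / 0.8833 = 15.1/0.8833 = 17.095 cmH2O·s/L.
C = Vt/(Pplat − PEEP) = 465.0 / (16.0 − 5) = 465.0/11.0 = 42.273 mL/cmH2O.
τ = R × C = 17.095 × 0.04227 L/cmH2O = 0.7226 s.
Fraction remaining = e^(−Te/τ) = e^(−1.11/0.7226) = 0.2152; trapped volume = 465.0 × 0.2152 = 100.07 mL.
Additional alveolar pressure from trapping ≈ V_trapped / C = 100.07 / 42.273 = 2.367 cmH2O.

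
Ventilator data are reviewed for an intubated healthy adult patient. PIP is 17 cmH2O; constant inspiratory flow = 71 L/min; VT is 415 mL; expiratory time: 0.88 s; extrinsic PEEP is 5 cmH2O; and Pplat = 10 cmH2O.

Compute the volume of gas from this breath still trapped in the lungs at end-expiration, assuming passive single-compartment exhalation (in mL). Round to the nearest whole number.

69

Flow: 71 L/min ÷ 60 = 1.1833 L/s.
R = (PIP − Pplat)/V̇ = (17 − 10) / 1.1833 = 7.0/1.1833 = 5.916 cmH2O·s/L.
C = Vt/(Pplat − PEEP) = 415.0 / (10 − 5) = 415.0/5.0 = 83.0 mL/cmH2O.
τ = R × C = 5.916 × 0.083 L/cmH2O = 0.491 s.
Fraction remaining = e^(−Te/τ) = e^(−0.88/0.491) = 0.1666.
Trapped volume = 415.0 × 0.1666 = 69.139 mL.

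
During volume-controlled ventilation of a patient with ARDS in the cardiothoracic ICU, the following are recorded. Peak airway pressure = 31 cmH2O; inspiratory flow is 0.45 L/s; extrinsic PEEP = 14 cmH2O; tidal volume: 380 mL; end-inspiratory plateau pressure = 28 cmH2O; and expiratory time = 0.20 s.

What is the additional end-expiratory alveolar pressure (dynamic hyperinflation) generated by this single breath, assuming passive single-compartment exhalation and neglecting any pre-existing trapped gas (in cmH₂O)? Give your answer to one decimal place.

R = (PIP − Pplat)/V̇ = (31 − 28) / 0.45 = 3.0/0.45 = 6.667 cmH2O·s/L.
C = Vt/(Pplat − PEEP) = 380.0 / (28 − 14) = 380.0/14.0 = 27.143 mL/cmH2O.
τ = R × C = 6.667 × 0.02714 L/cmH2O = 0.1809 s.
Fraction remaining = e^(−Te/τ) = e^(−0.20/0.1809) = 0.331; trapped volume = 380.0 × 0.331 = 125.78 mL.
Additional alveolar pressure from trapping ≈ V_trapped / C = 125.78 / 27.143 = 4.634 cmH2O.

4.6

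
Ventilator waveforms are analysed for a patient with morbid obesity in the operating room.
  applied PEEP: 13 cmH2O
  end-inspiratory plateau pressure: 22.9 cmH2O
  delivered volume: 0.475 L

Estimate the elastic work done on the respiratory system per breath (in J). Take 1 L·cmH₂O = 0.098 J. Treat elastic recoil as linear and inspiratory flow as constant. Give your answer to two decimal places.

0.23

Elastic work ≈ ½ × (Pplat − PEEP) × Vt = 0.5 × (22.9 − 13) × 0.475 L = 0.5 × 9.9 × 0.475 = 2.351 L·cmH2O.
× 0.098 J/(L·cmH2O) → 0.2304 J.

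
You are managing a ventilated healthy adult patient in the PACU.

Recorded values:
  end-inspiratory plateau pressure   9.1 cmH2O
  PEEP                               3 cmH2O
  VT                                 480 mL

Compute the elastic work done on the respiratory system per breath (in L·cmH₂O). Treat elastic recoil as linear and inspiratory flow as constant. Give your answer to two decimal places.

Elastic work ≈ ½ × (Pplat − PEEP) × Vt = 0.5 × (9.1 − 3) × 0.480 L = 0.5 × 6.1 × 0.480 = 1.464 L·cmH2O.

1.46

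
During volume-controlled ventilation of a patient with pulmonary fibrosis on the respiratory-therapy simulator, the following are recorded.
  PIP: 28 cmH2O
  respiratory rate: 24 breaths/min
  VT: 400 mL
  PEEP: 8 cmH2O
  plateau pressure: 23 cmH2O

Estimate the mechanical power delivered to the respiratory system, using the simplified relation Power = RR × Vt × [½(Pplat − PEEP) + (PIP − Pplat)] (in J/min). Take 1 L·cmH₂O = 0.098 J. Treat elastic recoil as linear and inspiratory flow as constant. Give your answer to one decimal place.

Per-breath work = Vt × [½(Pplat−PEEP) + (PIP−Pplat)] = 0.400 × [0.5×15.0 + 5.0] = 0.400 × 12.5 = 5.0 L·cmH2O.
Power = 24 × 5.0 = 120.0 L·cmH2O/min.
× 0.098 J/(L·cmH2O) → 11.76 J/min.

11.8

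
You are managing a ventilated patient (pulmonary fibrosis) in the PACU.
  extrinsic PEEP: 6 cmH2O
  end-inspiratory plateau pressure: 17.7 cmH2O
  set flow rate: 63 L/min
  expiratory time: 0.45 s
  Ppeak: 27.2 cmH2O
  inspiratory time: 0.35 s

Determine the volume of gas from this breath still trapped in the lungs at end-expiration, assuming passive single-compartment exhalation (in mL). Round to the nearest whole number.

75

Flow: 63 L/min ÷ 60 = 1.05 L/s.
Vt = flow × Ti = 1.05 L/s × 0.35 s × 1000 mL/L = 367.5 mL.
R = (PIP − Pplat)/V̇ = (27.2 − 17.7) / 1.05 = 9.5/1.05 = 9.048 cmH2O·s/L.
C = Vt/(Pplat − PEEP) = 367.5 / (17.7 − 6) = 367.5/11.7 = 31.41 mL/cmH2O.
τ = R × C = 9.048 × 0.03141 L/cmH2O = 0.2842 s.
Fraction remaining = e^(−Te/τ) = e^(−0.45/0.2842) = 0.2053.
Trapped volume = 367.5 × 0.2053 = 75.448 mL.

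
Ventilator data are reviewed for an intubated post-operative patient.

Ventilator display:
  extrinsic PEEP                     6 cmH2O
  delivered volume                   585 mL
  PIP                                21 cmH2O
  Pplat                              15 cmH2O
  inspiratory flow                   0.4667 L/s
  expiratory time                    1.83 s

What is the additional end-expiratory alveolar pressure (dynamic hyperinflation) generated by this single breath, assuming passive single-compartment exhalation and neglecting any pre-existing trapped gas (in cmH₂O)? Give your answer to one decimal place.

1.0

R = (PIP − Pplat)/V̇ = (21 − 15) / 0.4667 = 6.0/0.4667 = 12.856 cmH2O·s/L.
C = Vt/(Pplat − PEEP) = 585.0 / (15 − 6) = 585.0/9.0 = 65.0 mL/cmH2O.
τ = R × C = 12.856 × 0.065 L/cmH2O = 0.8356 s.
Fraction remaining = e^(−Te/τ) = e^(−1.83/0.8356) = 0.1119; trapped volume = 585.0 × 0.1119 = 65.462 mL.
Additional alveolar pressure from trapping ≈ V_trapped / C = 65.462 / 65.0 = 1.007 cmH2O.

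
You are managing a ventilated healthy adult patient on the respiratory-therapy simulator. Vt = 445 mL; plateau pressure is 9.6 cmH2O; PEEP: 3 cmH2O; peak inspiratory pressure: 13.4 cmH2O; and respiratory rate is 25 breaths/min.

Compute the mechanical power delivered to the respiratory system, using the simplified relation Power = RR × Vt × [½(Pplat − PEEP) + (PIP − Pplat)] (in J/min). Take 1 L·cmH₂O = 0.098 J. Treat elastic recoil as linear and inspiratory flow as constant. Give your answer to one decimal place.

7.7

Per-breath work = Vt × [½(Pplat−PEEP) + (PIP−Pplat)] = 0.445 × [0.5×6.6 + 3.8] = 0.445 × 7.1 = 3.16 L·cmH2O.
Power = 25 × 3.16 = 79.0 L·cmH2O/min.
× 0.098 J/(L·cmH2O) → 7.742 J/min.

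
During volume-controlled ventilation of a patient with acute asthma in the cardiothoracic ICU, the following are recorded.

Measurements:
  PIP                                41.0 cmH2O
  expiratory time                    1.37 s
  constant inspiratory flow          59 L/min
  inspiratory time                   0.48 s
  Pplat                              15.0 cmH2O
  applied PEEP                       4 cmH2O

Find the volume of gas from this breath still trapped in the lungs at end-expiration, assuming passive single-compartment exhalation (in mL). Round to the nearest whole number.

Flow: 59 L/min ÷ 60 = 0.9833 L/s.
Vt = flow × Ti = 0.9833 L/s × 0.48 s × 1000 mL/L = 471.98 mL.
R = (PIP − Pplat)/V̇ = (41.0 − 15.0) / 0.9833 = 26.0/0.9833 = 26.442 cmH2O·s/L.
C = Vt/(Pplat − PEEP) = 471.98 / (15.0 − 4) = 471.98/11.0 = 42.907 mL/cmH2O.
τ = R × C = 26.442 × 0.04291 L/cmH2O = 1.135 s.
Fraction remaining = e^(−Te/τ) = e^(−1.37/1.135) = 0.2991.
Trapped volume = 471.98 × 0.2991 = 141.17 mL.

141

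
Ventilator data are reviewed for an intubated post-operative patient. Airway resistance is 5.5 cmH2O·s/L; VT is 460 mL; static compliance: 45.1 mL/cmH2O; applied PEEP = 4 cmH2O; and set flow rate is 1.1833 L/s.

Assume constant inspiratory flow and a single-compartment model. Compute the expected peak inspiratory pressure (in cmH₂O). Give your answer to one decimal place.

20.7

Equation of motion (constant flow): PIP = Vt/C + R·V̇ + PEEP.
PIP = 460/45.1 + 5.5×1.1833 + 4 = 10.2 + 6.508 + 4 = 20.708 cmH2O.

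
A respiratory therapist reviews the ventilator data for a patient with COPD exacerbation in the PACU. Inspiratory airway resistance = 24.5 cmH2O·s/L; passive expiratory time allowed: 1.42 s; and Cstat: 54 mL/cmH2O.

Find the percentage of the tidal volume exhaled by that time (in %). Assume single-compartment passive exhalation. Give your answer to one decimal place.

τ = R × C = 24.5 × 54 mL/cmH2O = 24.5 × 0.054 L/cmH2O = 1.323 s.
Passive exhalation: V(t)/V₀ = e^(−t/τ) = e^(−1.42/1.323) = 0.3419.
Fraction exhaled = 1 − 0.3419 = 0.6581 → 65.81%.

65.8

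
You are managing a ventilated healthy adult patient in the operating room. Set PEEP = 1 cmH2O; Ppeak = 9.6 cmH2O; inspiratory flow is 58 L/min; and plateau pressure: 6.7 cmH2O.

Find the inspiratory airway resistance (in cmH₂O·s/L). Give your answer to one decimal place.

3.0

Flow: 58 L/min ÷ 60 = 0.9667 L/s.
Raw = (PIP − Pplat) / flow = (9.6 − 6.7) / 0.9667 = 2.9 / 0.9667 = 3.0 cmH2O·s/L.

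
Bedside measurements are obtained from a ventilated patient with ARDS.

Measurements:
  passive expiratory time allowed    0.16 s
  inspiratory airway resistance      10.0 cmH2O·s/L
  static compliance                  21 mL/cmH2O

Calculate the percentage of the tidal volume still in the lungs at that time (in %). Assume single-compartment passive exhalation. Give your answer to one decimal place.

46.7

τ = R × C = 10.0 × 21 mL/cmH2O = 10.0 × 0.021 L/cmH2O = 0.21 s.
Passive exhalation: V(t)/V₀ = e^(−t/τ) = e^(−0.16/0.21) = 0.4668.
Fraction remaining = 0.4668 → 46.68%.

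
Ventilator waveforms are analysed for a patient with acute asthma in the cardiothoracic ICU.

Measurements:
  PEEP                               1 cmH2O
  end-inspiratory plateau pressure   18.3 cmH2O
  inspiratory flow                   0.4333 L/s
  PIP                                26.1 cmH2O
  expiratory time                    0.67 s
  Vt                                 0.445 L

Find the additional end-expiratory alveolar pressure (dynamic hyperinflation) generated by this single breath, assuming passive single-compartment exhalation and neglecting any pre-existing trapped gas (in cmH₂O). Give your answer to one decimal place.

4.1

R = (PIP − Pplat)/V̇ = (26.1 − 18.3) / 0.4333 = 7.8/0.4333 = 18.001 cmH2O·s/L.
C = Vt/(Pplat − PEEP) = 445.0 / (18.3 − 1) = 445.0/17.3 = 25.723 mL/cmH2O.
τ = R × C = 18.001 × 0.02572 L/cmH2O = 0.463 s.
Fraction remaining = e^(−Te/τ) = e^(−0.67/0.463) = 0.2353; trapped volume = 445.0 × 0.2353 = 104.71 mL.
Additional alveolar pressure from trapping ≈ V_trapped / C = 104.71 / 25.723 = 4.071 cmH2O.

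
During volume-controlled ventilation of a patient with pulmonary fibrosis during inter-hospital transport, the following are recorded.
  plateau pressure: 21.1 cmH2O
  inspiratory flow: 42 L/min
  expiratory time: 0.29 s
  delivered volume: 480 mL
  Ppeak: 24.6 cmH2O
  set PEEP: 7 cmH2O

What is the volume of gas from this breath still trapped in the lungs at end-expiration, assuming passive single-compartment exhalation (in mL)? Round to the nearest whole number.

Flow: 42 L/min ÷ 60 = 0.7 L/s.
R = (PIP − Pplat)/V̇ = (24.6 − 21.1) / 0.7 = 3.5/0.7 = 5.0 cmH2O·s/L.
C = Vt/(Pplat − PEEP) = 480.0 / (21.1 − 7) = 480.0/14.1 = 34.043 mL/cmH2O.
τ = R × C = 5.0 × 0.03404 L/cmH2O = 0.1702 s.
Fraction remaining = e^(−Te/τ) = e^(−0.29/0.1702) = 0.182.
Trapped volume = 480.0 × 0.182 = 87.36 mL.

87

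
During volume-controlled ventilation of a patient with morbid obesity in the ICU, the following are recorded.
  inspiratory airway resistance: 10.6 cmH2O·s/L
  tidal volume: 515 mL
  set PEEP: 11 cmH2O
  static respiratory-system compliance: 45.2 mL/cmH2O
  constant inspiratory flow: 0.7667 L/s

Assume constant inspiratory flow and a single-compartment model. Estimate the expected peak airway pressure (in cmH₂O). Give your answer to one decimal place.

30.5

Equation of motion (constant flow): PIP = Vt/C + R·V̇ + PEEP.
PIP = 515/45.2 + 10.6×0.7667 + 11 = 11.394 + 8.127 + 11 = 30.521 cmH2O.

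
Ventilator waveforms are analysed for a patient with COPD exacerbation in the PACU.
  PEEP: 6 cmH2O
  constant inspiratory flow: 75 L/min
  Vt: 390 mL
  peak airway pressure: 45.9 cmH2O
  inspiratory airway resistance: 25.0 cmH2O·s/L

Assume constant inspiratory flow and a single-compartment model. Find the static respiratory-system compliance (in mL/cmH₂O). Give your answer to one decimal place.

45.1

Flow: 75 L/min ÷ 60 = 1.25 L/s.
Equation of motion (constant flow): PIP = Vt/C + R·V̇ + PEEP.
Vt/C = PIP − R·V̇ − PEEP = 45.9 − 25.0×1.25 − 6 = 45.9 − 31.25 − 6 = 8.65 cmH2O.
C = Vt / 8.65 = 390 / 8.65 = 45.087 mL/cmH2O.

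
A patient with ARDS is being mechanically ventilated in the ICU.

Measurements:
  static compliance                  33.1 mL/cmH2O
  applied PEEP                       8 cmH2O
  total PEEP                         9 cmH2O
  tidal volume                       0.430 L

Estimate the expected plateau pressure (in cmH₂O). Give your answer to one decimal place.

22.0

End-expiratory occlusion gives total PEEP = 9 cmH2O (intrinsic PEEP = 9 − 8 = 1). Use total PEEP for the elastic gradient.
Pplat = PEEPtotal + Vt / Cstat = 9 + 430 / 33.1 = 9 + 12.991 = 21.991 cmH2O.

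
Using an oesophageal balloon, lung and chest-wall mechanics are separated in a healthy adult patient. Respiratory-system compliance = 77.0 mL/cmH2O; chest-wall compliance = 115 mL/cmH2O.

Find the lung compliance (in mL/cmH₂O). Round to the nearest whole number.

233

1/CL = 1/Crs − 1/Ccw.
1/CL = 1/77.0 − 1/115 = 0.004291.
CL = 233.05 mL/cmH2O.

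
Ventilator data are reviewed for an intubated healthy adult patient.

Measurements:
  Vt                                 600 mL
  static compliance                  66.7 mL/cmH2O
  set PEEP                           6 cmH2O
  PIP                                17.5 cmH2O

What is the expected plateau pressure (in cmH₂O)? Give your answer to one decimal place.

Pplat = PEEP + Vt / Cstat = 6 + 600 / 66.7 = 6 + 8.996 = 14.996 cmH2O.

15.0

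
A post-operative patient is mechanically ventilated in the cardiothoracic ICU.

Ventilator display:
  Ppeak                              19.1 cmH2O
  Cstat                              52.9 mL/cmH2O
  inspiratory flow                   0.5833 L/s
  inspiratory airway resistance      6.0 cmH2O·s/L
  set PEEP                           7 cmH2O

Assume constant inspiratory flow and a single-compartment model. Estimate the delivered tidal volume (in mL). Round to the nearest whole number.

455

Equation of motion (constant flow): PIP = Vt/C + R·V̇ + PEEP.
Vt/C = PIP − R·V̇ − PEEP = 19.1 − 3.5 − 7 = 8.6 cmH2O.
Vt = C × 8.6 = 52.9 × 8.6 = 454.94 mL.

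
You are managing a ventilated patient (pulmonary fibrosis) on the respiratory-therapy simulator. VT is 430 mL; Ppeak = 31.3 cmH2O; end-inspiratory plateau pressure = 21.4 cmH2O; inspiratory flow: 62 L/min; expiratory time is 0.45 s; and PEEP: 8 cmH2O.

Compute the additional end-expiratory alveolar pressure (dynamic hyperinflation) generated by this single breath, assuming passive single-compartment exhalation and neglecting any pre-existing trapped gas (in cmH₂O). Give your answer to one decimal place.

Flow: 62 L/min ÷ 60 = 1.0333 L/s.
R = (PIP − Pplat)/V̇ = (31.3 − 21.4) / 1.0333 = 9.9/1.0333 = 9.581 cmH2O·s/L.
C = Vt/(Pplat − PEEP) = 430.0 / (21.4 − 8) = 430.0/13.4 = 32.09 mL/cmH2O.
τ = R × C = 9.581 × 0.03209 L/cmH2O = 0.3075 s.
Fraction remaining = e^(−Te/τ) = e^(−0.45/0.3075) = 0.2314; trapped volume = 430.0 × 0.2314 = 99.502 mL.
Additional alveolar pressure from trapping ≈ V_trapped / C = 99.502 / 32.09 = 3.101 cmH2O.

3.1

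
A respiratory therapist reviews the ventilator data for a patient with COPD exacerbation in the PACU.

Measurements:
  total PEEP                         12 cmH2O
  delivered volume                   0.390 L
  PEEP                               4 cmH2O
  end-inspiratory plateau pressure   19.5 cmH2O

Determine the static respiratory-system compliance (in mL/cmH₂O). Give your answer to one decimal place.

End-expiratory occlusion gives total PEEP = 12 cmH2O (intrinsic PEEP = 12 − 4 = 8). Use total PEEP for the elastic gradient.
Cstat = Vt / (Pplat − PEEPtotal) = 390 / (19.5 − 12) = 390 / 7.5 = 52.0 mL/cmH2O.

52.0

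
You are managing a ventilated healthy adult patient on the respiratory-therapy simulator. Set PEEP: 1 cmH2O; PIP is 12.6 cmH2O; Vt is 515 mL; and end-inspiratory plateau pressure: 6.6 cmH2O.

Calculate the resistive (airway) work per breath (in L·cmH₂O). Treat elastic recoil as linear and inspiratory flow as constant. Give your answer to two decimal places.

3.09

With constant inspiratory flow the resistive pressure is constant at PIP − Pplat = 12.6 − 6.6 = 6.0 cmH2O, so resistive work = 6.0 × 0.515 = 3.09 L·cmH2O.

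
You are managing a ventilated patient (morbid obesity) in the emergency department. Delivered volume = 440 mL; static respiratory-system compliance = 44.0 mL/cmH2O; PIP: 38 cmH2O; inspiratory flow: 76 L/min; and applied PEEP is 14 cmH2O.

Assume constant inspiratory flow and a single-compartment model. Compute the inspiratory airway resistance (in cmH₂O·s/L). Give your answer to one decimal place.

Flow: 76 L/min ÷ 60 = 1.2667 L/s.
Equation of motion (constant flow): PIP = Vt/C + R·V̇ + PEEP.
R·V̇ = PIP − Vt/C − PEEP = 38 − 440/44.0 − 14 = 38 − 10.0 − 14 = 14.0 cmH2O.
R = 14.0 / 1.2667 = 11.052 cmH2O·s/L.

11.1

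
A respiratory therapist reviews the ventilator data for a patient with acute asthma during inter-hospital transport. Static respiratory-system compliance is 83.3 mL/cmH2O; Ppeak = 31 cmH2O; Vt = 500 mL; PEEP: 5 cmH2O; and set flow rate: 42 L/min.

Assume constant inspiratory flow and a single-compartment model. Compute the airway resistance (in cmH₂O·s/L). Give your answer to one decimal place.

28.6

Flow: 42 L/min ÷ 60 = 0.7 L/s.
Equation of motion (constant flow): PIP = Vt/C + R·V̇ + PEEP.
R·V̇ = PIP − Vt/C − PEEP = 31 − 500/83.3 − 5 = 31 − 6.002 − 5 = 19.998 cmH2O.
R = 19.998 / 0.7 = 28.569 cmH2O·s/L.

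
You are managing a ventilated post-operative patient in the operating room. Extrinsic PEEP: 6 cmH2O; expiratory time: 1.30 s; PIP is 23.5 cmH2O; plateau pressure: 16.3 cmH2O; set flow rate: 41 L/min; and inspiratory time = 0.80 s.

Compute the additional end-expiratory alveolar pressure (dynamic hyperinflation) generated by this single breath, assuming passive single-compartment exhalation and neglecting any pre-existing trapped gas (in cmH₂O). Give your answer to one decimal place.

Flow: 41 L/min ÷ 60 = 0.6833 L/s.
Vt = flow × Ti = 0.6833 L/s × 0.80 s × 1000 mL/L = 546.64 mL.
R = (PIP − Pplat)/V̇ = (23.5 − 16.3) / 0.6833 = 7.2/0.6833 = 10.537 cmH2O·s/L.
C = Vt/(Pplat − PEEP) = 546.64 / (16.3 − 6) = 546.64/10.3 = 53.072 mL/cmH2O.
τ = R × C = 10.537 × 0.05307 L/cmH2O = 0.5592 s.
Fraction remaining = e^(−Te/τ) = e^(−1.30/0.5592) = 0.09781; trapped volume = 546.64 × 0.09781 = 53.467 mL.
Additional alveolar pressure from trapping ≈ V_trapped / C = 53.467 / 53.072 = 1.007 cmH2O.

1.0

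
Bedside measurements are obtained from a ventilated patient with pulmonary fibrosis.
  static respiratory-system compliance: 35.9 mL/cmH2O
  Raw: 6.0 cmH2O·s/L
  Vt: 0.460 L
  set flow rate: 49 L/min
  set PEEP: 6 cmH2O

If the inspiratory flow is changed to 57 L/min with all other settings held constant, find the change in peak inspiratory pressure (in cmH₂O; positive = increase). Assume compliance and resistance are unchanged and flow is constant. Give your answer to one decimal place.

Flow: 49 L/min ÷ 60 = 0.8167 L/s.
New flow: 57 L/min ÷ 60 = 0.95 L/s.
PIP = Vt/C + R·V̇ + PEEP (constant-flow equation of motion).
Only the resistive term changes: ΔPIP = R × ΔV̇ = 6.0 × (0.95 − 0.8167) = 6.0 × 0.1333 = 0.7998 cmH2O.

0.8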